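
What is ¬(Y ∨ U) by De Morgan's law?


De Morgan's law: ¬(P ∨ Q) ≡ ¬P ∧ ¬Q
¬(Y ∨ U) = ¬Y ∧ ¬U

¬Y ∧ ¬U


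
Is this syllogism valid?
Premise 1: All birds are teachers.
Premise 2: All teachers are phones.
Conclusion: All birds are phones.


Premise 1: All birds are teachers.
Premise 2: All teachers are phones.
Conclusion: All birds are phones.
Barbara syllogism (AAA-1): All A are B, All B are C → All A are C.
Middle term (teachers) distributed in premise 2.

Valid


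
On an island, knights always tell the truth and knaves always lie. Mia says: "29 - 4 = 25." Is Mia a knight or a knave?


Statement: "29 - 4 = 25."
Actual: 29 - 4 = 25
Claimed: 25
Statement is TRUE → Mia tells the truth → Knight

Knight


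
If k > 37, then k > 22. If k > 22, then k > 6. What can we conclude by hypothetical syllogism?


Hypothetical syllogism: P → Q, Q → R ⊢ P → R
Premise 1: k > 37 → k > 22
Premise 2: k > 22 → k > 6
Chain the implications: the middle term (k > 22) links the two.
Conclusion: If k > 37, then k > 6.

If k > 37, then k > 6.


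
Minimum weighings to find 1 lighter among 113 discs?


Each weighing has 3 outcomes (left heavy / balance / right heavy), so k weighings distinguish at most 3^k cases; splitting into three near-equal groups achieves this.
Need 3^k ≥ 113: 3^4 = 81 < 113 ≤ 3^5 = 243
k = ⌈log₃(113)⌉ = 5

5


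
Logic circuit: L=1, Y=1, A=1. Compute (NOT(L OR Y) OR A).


L OR Y = 1
NOT(1) = 0
0 OR 1 = 1

1


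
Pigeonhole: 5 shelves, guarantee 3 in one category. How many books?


Pigeonhole: to guarantee k in one of n categories, need (k-1)×n + 1.
k = 3, n = 5
Minimum = (3-1) × 5 + 1 = 2 × 5 + 1

11


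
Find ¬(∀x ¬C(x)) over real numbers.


Original: ∀x ¬C(x)
Rule: ¬∀→∃, ¬∃→∀, negate predicate.
Negation: ∃x C(x)

∃x C(x)


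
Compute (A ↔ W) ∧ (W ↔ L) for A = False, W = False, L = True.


A = False, W = False, L = True
Step 1: A ↔ W is true when A and W have the same value. Result: True
Step 2: W ↔ L is true when W and L have the same value. Result: False
Step 3: True ∧ False = False

False


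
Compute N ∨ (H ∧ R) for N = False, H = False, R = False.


N = False, H = False, R = False
Step 1: H ∧ R = False AND False = False
Step 2: N ∨ False = False OR False = False
AND evaluated first (higher precedence); then OR applied.

False


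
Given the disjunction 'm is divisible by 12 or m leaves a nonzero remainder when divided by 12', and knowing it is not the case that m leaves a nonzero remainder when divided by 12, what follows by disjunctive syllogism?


Disjunctive syllogism: P ∨ Q, ¬P ⊢ Q
Disjunction: m is divisible by 12 ∨ m leaves a nonzero remainder when divided by 12
We know it is not the case that m leaves a nonzero remainder when divided by 12.
By disjunctive syllogism, the other disjunct must be true.

m is divisible by 12


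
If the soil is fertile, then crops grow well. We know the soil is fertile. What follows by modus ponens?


Modus ponens: P → Q, P ⊢ Q
P: the soil is fertile
Q: crops grow well
We have P → Q and P is true.
By modus ponens, Q must be true.

Crops grow well


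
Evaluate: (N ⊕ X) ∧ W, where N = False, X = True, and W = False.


N = False, X = True, W = False
Step 1: N ⊕ X = False XOR True = True
Step 2: True ∧ W = True AND False = False
XOR true when exactly one of N,X is true; then AND with W.

False


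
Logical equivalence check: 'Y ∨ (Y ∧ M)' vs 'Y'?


Expression 1: Y ∨ (Y ∧ M)
Expression 2: Y
Truth table (Y M | Expr1 Expr2):
  T T |   T     T
  T F |   T     T
  F T |   F     F
  F F |   F     F
All 4 rows agree, so the expressions are logically equivalent.

Yes


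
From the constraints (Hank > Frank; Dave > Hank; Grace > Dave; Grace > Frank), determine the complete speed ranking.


Constraints: Hank > Frank; Dave > Hank; Grace > Dave; Grace > Frank
Method: at each step, the next-highest is the one remaining person who never appears on the smaller side of a constraint between remaining people.
  Step 1: remaining {Frank, Grace, Dave, Hank}; on the smaller side: {Frank, Dave, Hank} → Grace is next (Grace > Dave; Grace > Frank).
  Step 2: remaining {Frank, Dave, Hank}; on the smaller side: {Frank, Hank} → Dave is next (Dave > Hank).
  Step 3: remaining {Frank, Hank}; on the smaller side: {Frank} → Hank is next (Hank > Frank).
  Step 4: only Frank remains → lowest.
Final ranking (highest to lowest):

Grace > Dave > Hank > Frank


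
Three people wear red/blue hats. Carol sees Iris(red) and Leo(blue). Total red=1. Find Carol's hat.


Total red = 1, seen red = 1
Own red = 1 - 1 = 0
Carol's hat is blue.

blue


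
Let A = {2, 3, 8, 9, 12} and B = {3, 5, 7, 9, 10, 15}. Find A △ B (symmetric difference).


A = {2, 3, 8, 9, 12}
B = {3, 5, 7, 9, 10, 15}
Operation: symmetric difference
In A only: [2, 8, 12], in B only: [5, 7, 10, 15]

{2, 5, 7, 8, 10, 12, 15}


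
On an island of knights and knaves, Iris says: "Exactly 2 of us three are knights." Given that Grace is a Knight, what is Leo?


Iris claims exactly 2 knights among Iris, Grace, Leo.
Given: Grace is a Knight.

Case 1: Iris is a Knight (tells truth)
  Then exactly 2 of the three are knights.
  Counting Iris, Grace: 2 knight(s) so far. Need 0 more → Leo = Knave.
Case 2: Iris is a Knave (lies)
  Then the count is NOT 2.
  If Leo = Knight, count = 2 = 2 → claim would be true, contradicts lie.
  If Leo = Knave, count = 1 ≠ 2 → lie confirmed ✓

Leo is a Knave.

Knave


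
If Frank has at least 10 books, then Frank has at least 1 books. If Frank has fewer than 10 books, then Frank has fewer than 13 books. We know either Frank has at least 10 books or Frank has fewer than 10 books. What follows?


Constructive dilemma: (P → Q) ∧ (R → S), P ∨ R ⊢ Q ∨ S
Premise 1: Frank has at least 10 books → Frank has at least 1 books
Premise 2: Frank has fewer than 10 books → Frank has fewer than 13 books
Premise 3: Frank has at least 10 books ∨ Frank has fewer than 10 books
Case 1: Assuming Frank has at least 10 books, then by Premise 1, Frank has at least 1 books.
Case 2: Assuming Frank has fewer than 10 books, then by Premise 2, Frank has fewer than 13 books.
Since one of Frank has at least 10 books or Frank has fewer than 10 books must hold, we get Frank has at least 1 books or Frank has fewer than 13 books.

Frank has at least 1 books or Frank has fewer than 13 books.


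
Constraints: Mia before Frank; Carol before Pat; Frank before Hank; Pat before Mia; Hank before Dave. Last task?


Constraints: Mia before Frank; Carol before Pat; Frank before Hank; Pat before Mia; Hank before Dave
The last task can have nothing scheduled after it, so it must never appear on the left of a 'before'.
Tasks appearing before some other task: Mia, Carol, Frank, Pat, Hank.
The only task not in that list is Dave → it is last.

Dave


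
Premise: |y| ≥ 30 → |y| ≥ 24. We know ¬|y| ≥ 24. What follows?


Modus tollens: P → Q, ¬Q ⊢ ¬P
P: |y| ≥ 30
Q: |y| ≥ 24
We have P → Q and Q is false.
By modus tollens, P must be false.

It is not the case that |y| ≥ 30


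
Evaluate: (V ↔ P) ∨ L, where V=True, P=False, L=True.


V = True, P = False, L = True
Expression: (V ↔ P) ∨ L
Step 1: V ↔ P = (True iff False) (true when values match) = False
Step 2: (False) ∨ L = False OR True = True

True


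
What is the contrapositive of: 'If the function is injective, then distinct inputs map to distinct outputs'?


Original: If the function is injective, then distinct inputs map to distinct outputs
Contrapositive: If ¬Q, then ¬P
Negate Q: not (distinct inputs map to distinct outputs)
Negate P: not (the function is injective)

If not (distinct inputs map to distinct outputs), then not (the function is injective).


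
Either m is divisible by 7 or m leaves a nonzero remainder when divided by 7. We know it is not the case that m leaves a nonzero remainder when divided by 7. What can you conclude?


Disjunctive syllogism: P ∨ Q, ¬P ⊢ Q
Disjunction: m is divisible by 7 ∨ m leaves a nonzero remainder when divided by 7
We know it is not the case that m leaves a nonzero remainder when divided by 7.
By disjunctive syllogism, the other disjunct must be true.

m is divisible by 7


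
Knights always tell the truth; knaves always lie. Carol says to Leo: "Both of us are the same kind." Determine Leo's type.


Carol says: "Both of us are the same kind."
Case 1: Carol is a Knight (truth-teller)
  Statement is true → they ARE the same → Leo is also a Knight
Case 2: Carol is a Knave (liar)
  Statement is false → they are NOT the same → Leo is a Knight
In both cases, Leo is a Knight.

Knight


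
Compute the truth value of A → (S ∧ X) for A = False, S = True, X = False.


A = False, S = True, X = False
Step 1: S ∧ X = True AND False = False
Step 2: A → (False): false only when A=True and consequent=False.
Result: True

True


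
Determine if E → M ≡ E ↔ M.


Expression 1: E → M
Expression 2: E ↔ M
Truth table (E M | Expr1 Expr2):
  T T |   T     T
  T F |   F     F
  F T |   T     F   ← differ
  F F |   T     T
Counterexample: E=F, M=T gives Expr1 = T but Expr2 = F, so the expressions are NOT logically equivalent.

No


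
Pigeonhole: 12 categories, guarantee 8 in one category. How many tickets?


Pigeonhole: to guarantee k in one of n categories, need (k-1)×n + 1.
k = 8, n = 12
Minimum = (8-1) × 12 + 1 = 7 × 12 + 1

85


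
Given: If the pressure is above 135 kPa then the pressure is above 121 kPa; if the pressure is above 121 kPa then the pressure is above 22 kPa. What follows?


Hypothetical syllogism: P → Q, Q → R ⊢ P → R
Premise 1: the pressure is above 135 kPa → the pressure is above 121 kPa
Premise 2: the pressure is above 121 kPa → the pressure is above 22 kPa
Chain the implications: the middle term (the pressure is above 121 kPa) links the two.
Conclusion: If the pressure is above 135 kPa, then the pressure is above 22 kPa.

If the pressure is above 135 kPa, then the pressure is above 22 kPa.


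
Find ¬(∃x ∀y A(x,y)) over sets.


Original: ∃x ∀y A(x,y)
Rule: ¬∀→∃, ¬∃→∀, negate predicate.
Negation: ∀x ∃y ¬A(x,y)

∀x ∃y ¬A(x,y)


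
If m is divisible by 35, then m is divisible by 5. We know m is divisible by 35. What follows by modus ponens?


Modus ponens: P → Q, P ⊢ Q
P: m is divisible by 35
Q: m is divisible by 5
We have P → Q and P is true.
By modus ponens, Q must be true.

m is divisible by 5


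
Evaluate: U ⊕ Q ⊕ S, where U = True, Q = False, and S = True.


U = True, Q = False, S = True
Step 1: U ⊕ Q = True XOR False = True
Step 2: True ⊕ S = True XOR True = False
XOR is true when an odd number of operands are true.

False


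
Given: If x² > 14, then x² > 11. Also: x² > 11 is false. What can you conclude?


Modus tollens: P → Q, ¬Q ⊢ ¬P
P: x² > 14
Q: x² > 11
We have P → Q and Q is false.
By modus tollens, P must be false.

It is not the case that x² > 14


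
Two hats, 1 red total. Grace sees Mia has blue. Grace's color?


Total red = 1, Mia = blue
Red accounted for: 0
Remaining for Grace: 1
Grace's hat is red.

red


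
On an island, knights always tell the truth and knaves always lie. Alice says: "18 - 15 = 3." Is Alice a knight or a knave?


Statement: "18 - 15 = 3."
Actual: 18 - 15 = 3
Claimed: 3
Statement is TRUE → Alice tells the truth → Knight

Knight


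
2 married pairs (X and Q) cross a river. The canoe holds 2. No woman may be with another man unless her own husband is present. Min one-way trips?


Label couples X and Q.
1. WX+WQ → (far: WX,WQ; near: HX,HQ)
2. WX ←   (far: WQ; near: HX,HQ,WX)
3. HX+HQ → (far: HX,HQ,WQ; near: WX)
4. HX ←   (far: HQ,WQ; near: HX,WX)  — HX returns, since WX is alone on near bank
5. HX+WX → (far: all four; near: empty)
Every state respects the constraint.
Minimum trips = 5

5


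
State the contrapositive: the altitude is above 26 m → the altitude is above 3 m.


Original: If the altitude is above 26 m, then the altitude is above 3 m
Contrapositive: If ¬Q, then ¬P
Negate Q: not (the altitude is above 3 m)
Negate P: not (the altitude is above 26 m)

If not (the altitude is above 3 m), then not (the altitude is above 26 m).


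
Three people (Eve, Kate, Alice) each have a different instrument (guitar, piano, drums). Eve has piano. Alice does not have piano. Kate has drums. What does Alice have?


From clues:
  Kate → drums
  Eve → piano
By elimination, Alice gets the remaining.

guitar


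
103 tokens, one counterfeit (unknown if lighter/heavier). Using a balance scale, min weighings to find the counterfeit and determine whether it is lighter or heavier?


Let n = 103. 206 possibilities (n tokens × lighter/heavier); each weighing has 3 outcomes.
Bound for k weighings: say the first weighing puts j tokens on each pan. If it tips, the 2j weighed tokens remain suspects (each with a known direction) and k-1 weighings give 3^(k-1) outcomes; 3^(k-1) is odd, so 2j ≤ 3^(k-1) - 1. If it balances, the n - 2j unweighed tokens remain with direction unknown: 2(n - 2j) ≤ 3^(k-1) - 1 by the same parity argument. Adding, n ≤ (3^(k-1) - 1) + (3^(k-1) - 1)/2 = (3^k - 3)/2, and the classical three-group strategy achieves this (3 tokens in 2 weighings, 12 in 3, 39 in 4, 120 in 5).
So we need the smallest k with (3^k - 3)/2 ≥ 103.
k = 4: (3^4 - 3)/2 = 39 < 103 ✗
k = 5: (3^5 - 3)/2 = 120 ≥ 103 ✓

5


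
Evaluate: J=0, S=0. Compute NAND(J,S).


J AND S = 0
NOT(0) = 1

1


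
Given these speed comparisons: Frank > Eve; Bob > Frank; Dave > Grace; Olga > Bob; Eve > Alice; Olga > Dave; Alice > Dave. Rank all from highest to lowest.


Constraints: Frank > Eve; Bob > Frank; Dave > Grace; Olga > Bob; Eve > Alice; Olga > Dave; Alice > Dave
Method: at each step, the next-highest is the one remaining person who never appears on the smaller side of a constraint between remaining people.
  Step 1: remaining {Eve, Alice, Dave, Bob, Olga, Frank, Grace}; on the smaller side: {Eve, Alice, Dave, Bob, Frank, Grace} → Olga is next (Olga > Bob; Olga > Dave).
  Step 2: remaining {Eve, Alice, Dave, Bob, Frank, Grace}; on the smaller side: {Eve, Alice, Dave, Frank, Grace} → Bob is next (Bob > Frank).
  Step 3: remaining {Eve, Alice, Dave, Frank, Grace}; on the smaller side: {Eve, Alice, Dave, Grace} → Frank is next (Frank > Eve).
  Step 4: remaining {Eve, Alice, Dave, Grace}; on the smaller side: {Alice, Dave, Grace} → Eve is next (Eve > Alice).
  Step 5: remaining {Alice, Dave, Grace}; on the smaller side: {Dave, Grace} → Alice is next (Alice > Dave).
  Step 6: remaining {Dave, Grace}; on the smaller side: {Grace} → Dave is next (Dave > Grace).
  Step 7: only Grace remains → lowest.
Final ranking (highest to lowest):

Olga > Bob > Frank > Eve > Alice > Dave > Grace


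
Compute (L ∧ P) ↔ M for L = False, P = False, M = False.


L = False, P = False, M = False
Step 1: L ∧ P = False AND False = False
Step 2: (False) ↔ M: true when both sides have same truth value.
Result: False ↔ False = True

True


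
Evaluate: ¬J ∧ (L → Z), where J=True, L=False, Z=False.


J = True, L = False, Z = False
Expression: ¬J ∧ (L → Z)
Step 1: ¬J = NOT True = False
Step 2: L → Z = False → False (false only if L=True, Z=False) = True
Step 3: (False) ∧ (True) = False AND True = False

False


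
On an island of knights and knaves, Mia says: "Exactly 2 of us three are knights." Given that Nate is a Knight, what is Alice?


Mia claims exactly 2 knights among Mia, Nate, Alice.
Given: Nate is a Knight.

Case 1: Mia is a Knight (tells truth)
  Then exactly 2 of the three are knights.
  Counting Mia, Nate: 2 knight(s) so far. Need 0 more → Alice = Knave.
Case 2: Mia is a Knave (lies)
  Then the count is NOT 2.
  If Alice = Knight, count = 2 = 2 → claim would be true, contradicts lie.
  If Alice = Knave, count = 1 ≠ 2 → lie confirmed ✓

Alice is a Knave.

Knave


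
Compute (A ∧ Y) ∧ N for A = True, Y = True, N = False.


A = True, Y = True, N = False
Step 1: A ∧ Y = True AND True = True
Step 2: True ∧ N = True AND False = False
AND is true only when ALL operands are true.

False


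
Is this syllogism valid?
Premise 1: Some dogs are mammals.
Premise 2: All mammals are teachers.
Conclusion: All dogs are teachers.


Premise 1: Some dogs are mammals.
Premise 2: All mammals are teachers.
Conclusion: All dogs are teachers.
Fallacy: illicit minor. The minor term (dogs) is distributed in the conclusion ('All dogs ...') but undistributed in its premise ('Some dogs are mammals' doesn't cover all dogs).
Only 'Some dogs are teachers' follows, not 'All'.

Invalid


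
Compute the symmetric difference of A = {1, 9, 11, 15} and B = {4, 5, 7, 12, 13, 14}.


A = {1, 9, 11, 15}
B = {4, 5, 7, 12, 13, 14}
Operation: symmetric difference
In A only: [1, 9, 11, 15], in B only: [4, 5, 7, 12, 13, 14]

{1, 4, 5, 7, 9, 11, 12, 13, 14, 15}


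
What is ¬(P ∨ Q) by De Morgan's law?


De Morgan's law: ¬(P ∨ Q) ≡ ¬P ∧ ¬Q
¬(P ∨ Q) = ¬P ∧ ¬Q

¬P ∧ ¬Q


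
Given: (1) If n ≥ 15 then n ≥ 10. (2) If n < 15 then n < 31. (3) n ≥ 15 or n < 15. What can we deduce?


Constructive dilemma: (P → Q) ∧ (R → S), P ∨ R ⊢ Q ∨ S
Premise 1: n ≥ 15 → n ≥ 10
Premise 2: n < 15 → n < 31
Premise 3: n ≥ 15 ∨ n < 15
Case 1: Assuming n ≥ 15, then by Premise 1, n ≥ 10.
Case 2: Assuming n < 15, then by Premise 2, n < 31.
Since one of n ≥ 15 or n < 15 must hold, we get n ≥ 10 or n < 31.

n ≥ 10 or n < 31.


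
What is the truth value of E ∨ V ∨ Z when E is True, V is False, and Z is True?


E = True, V = False, Z = True
Step 1: E ∨ V = True OR False = True
Step 2: True ∨ Z = True OR True = True
OR is true when at least one operand is true.

True


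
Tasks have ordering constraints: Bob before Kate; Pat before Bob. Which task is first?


Constraints: Bob before Kate; Pat before Bob
The first task can have nothing scheduled before it, so it must never appear on the right of a 'before'.
Tasks appearing after some 'before': Kate, Bob.
The only task not in that list is Pat → it is first.

Pat


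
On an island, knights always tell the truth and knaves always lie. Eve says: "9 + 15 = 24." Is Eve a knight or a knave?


Statement: "9 + 15 = 24."
Actual: 9 + 15 = 24
Claimed: 24
Statement is TRUE → Eve tells the truth → Knight

Knight


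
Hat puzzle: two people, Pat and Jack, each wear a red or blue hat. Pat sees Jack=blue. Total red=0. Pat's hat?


Total red = 0, Jack = blue
Red accounted for: 0
Remaining for Pat: 0
Pat's hat is blue.

blue


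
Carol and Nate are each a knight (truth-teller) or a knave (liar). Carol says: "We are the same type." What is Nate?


Carol says: "We are the same type."
Case 1: Carol is a Knight (truth-teller)
  Statement is true → they ARE the same → Nate is also a Knight
Case 2: Carol is a Knave (liar)
  Statement is false → they are NOT the same → Nate is a Knight
In both cases, Nate is a Knight.

Knight


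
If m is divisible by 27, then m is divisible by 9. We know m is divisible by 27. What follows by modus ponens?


Modus ponens: P → Q, P ⊢ Q
P: m is divisible by 27
Q: m is divisible by 9
We have P → Q and P is true.
By modus ponens, Q must be true.

m is divisible by 9


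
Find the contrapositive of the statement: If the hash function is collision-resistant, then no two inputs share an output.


Original: If the hash function is collision-resistant, then no two inputs share an output
Contrapositive: If ¬Q, then ¬P
Negate Q: not (no two inputs share an output)
Negate P: not (the hash function is collision-resistant)

If not (no two inputs share an output), then not (the hash function is collision-resistant).


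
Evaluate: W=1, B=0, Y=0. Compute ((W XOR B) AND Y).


W XOR B = 1^0 = 1
1 AND 0 = 0

0


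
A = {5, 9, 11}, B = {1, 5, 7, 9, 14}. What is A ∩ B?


A = {5, 9, 11}
B = {1, 5, 7, 9, 14}
Operation: intersection
Elements in both: 5, 9

{5, 9}


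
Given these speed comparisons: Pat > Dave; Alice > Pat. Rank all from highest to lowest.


Constraints: Pat > Dave; Alice > Pat
Method: at each step, the next-highest is the one remaining person who never appears on the smaller side of a constraint between remaining people.
  Step 1: remaining {Pat, Alice, Dave}; on the smaller side: {Pat, Dave} → Alice is next (Alice > Pat).
  Step 2: remaining {Pat, Dave}; on the smaller side: {Dave} → Pat is next (Pat > Dave).
  Step 3: only Dave remains → lowest.
Final ranking (highest to lowest):

Alice > Pat > Dave


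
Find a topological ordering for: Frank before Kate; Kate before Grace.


Constraints: Frank before Kate; Kate before Grace
Method: repeatedly schedule the remaining task that has no remaining task required before it.
  Step 1: remaining {Kate, Frank, Grace}; every task except Frank still has a predecessor pending → schedule Frank.
  Step 2: remaining {Kate, Grace}; every task except Kate still has a predecessor pending → schedule Kate.
  Step 3: only Grace remains → schedule Grace.
Resulting order:

Frank → Kate → Grace


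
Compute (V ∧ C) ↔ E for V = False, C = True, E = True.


V = False, C = True, E = True
Step 1: V ∧ C = False AND True = False
Step 2: (False) ↔ E: true when both sides have same truth value.
Result: False ↔ True = False

False


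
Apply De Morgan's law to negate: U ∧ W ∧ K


De Morgan's law: ¬(P ∧ Q ∧ R) ≡ ¬P ∨ ¬Q ∨ ¬R
¬(U ∧ W ∧ K) = ¬U ∨ ¬W ∨ ¬K

¬U ∨ ¬W ∨ ¬K


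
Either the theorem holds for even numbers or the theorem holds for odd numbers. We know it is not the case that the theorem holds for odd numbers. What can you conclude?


Disjunctive syllogism: P ∨ Q, ¬P ⊢ Q
Disjunction: the theorem holds for even numbers ∨ the theorem holds for odd numbers
We know it is not the case that the theorem holds for odd numbers.
By disjunctive syllogism, the other disjunct must be true.

The theorem holds for even numbers


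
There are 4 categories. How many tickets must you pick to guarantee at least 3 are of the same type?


Pigeonhole: to guarantee k in one of n categories, need (k-1)×n + 1.
k = 3, n = 4
Minimum = (3-1) × 4 + 1 = 2 × 4 + 1

9


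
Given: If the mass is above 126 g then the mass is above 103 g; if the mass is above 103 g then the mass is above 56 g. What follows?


Hypothetical syllogism: P → Q, Q → R ⊢ P → R
Premise 1: the mass is above 126 g → the mass is above 103 g
Premise 2: the mass is above 103 g → the mass is above 56 g
Chain the implications: the middle term (the mass is above 103 g) links the two.
Conclusion: If the mass is above 126 g, then the mass is above 56 g.

If the mass is above 126 g, then the mass is above 56 g.


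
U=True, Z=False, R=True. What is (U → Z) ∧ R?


U = True, Z = False, R = True
Expression: (U → Z) ∧ R
Step 1: U → Z = True → False (false only if U=True, Z=False) = False
Step 2: (False) ∧ R = False AND True = False

False


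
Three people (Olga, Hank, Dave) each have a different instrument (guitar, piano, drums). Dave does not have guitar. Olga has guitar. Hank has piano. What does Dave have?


From clues:
  Hank → piano
  Olga → guitar
By elimination, Dave gets the remaining.

drums


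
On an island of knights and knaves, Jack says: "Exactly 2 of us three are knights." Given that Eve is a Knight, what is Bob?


Jack claims exactly 2 knights among Jack, Eve, Bob.
Given: Eve is a Knight.

Case 1: Jack is a Knight (tells truth)
  Then exactly 2 of the three are knights.
  Counting Jack, Eve: 2 knight(s) so far. Need 0 more → Bob = Knave.
Case 2: Jack is a Knave (lies)
  Then the count is NOT 2.
  If Bob = Knight, count = 2 = 2 → claim would be true, contradicts lie.
  If Bob = Knave, count = 1 ≠ 2 → lie confirmed ✓

Bob is a Knave.

Knave


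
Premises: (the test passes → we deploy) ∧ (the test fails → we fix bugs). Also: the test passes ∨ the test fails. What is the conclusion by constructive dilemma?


Constructive dilemma: (P → Q) ∧ (R → S), P ∨ R ⊢ Q ∨ S
Premise 1: the test passes → we deploy
Premise 2: the test fails → we fix bugs
Premise 3: the test passes ∨ the test fails
Case 1: Assuming the test passes, then by Premise 1, we deploy.
Case 2: Assuming the test fails, then by Premise 2, we fix bugs.
Since one of the test passes or the test fails must hold, we get we deploy or we fix bugs.

We deploy or we fix bugs.


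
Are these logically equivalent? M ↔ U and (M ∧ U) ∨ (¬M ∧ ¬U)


Expression 1: M ↔ U
Expression 2: (M ∧ U) ∨ (¬M ∧ ¬U)
Truth table (M U | Expr1 Expr2):
  T T |   T     T
  T F |   F     F
  F T |   F     F
  F F |   T     T
All 4 rows agree, so the expressions are logically equivalent.

Yes


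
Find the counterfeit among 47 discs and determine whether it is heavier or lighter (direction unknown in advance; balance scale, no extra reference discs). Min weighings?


Let n = 47. 94 possibilities (n discs × lighter/heavier); each weighing has 3 outcomes.
Bound for k weighings: say the first weighing puts j discs on each pan. If it tips, the 2j weighed discs remain suspects (each with a known direction) and k-1 weighings give 3^(k-1) outcomes; 3^(k-1) is odd, so 2j ≤ 3^(k-1) - 1. If it balances, the n - 2j unweighed discs remain with direction unknown: 2(n - 2j) ≤ 3^(k-1) - 1 by the same parity argument. Adding, n ≤ (3^(k-1) - 1) + (3^(k-1) - 1)/2 = (3^k - 3)/2, and the classical three-group strategy achieves this (3 discs in 2 weighings, 12 in 3, 39 in 4, 120 in 5).
So we need the smallest k with (3^k - 3)/2 ≥ 47.
k = 4: (3^4 - 3)/2 = 39 < 47 ✗
k = 5: (3^5 - 3)/2 = 120 ≥ 47 ✓

5


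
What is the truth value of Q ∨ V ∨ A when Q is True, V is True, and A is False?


Q = True, V = True, A = False
Step 1: Q ∨ V = True OR True = True
Step 2: True ∨ A = True OR False = True
OR is true when at least one operand is true.

True


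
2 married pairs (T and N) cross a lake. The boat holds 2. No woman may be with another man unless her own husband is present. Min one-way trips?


Label couples T and N.
1. WT+WN → (far: WT,WN; near: HT,HN)
2. WT ←   (far: WN; near: HT,HN,WT)
3. HT+HN → (far: HT,HN,WN; near: WT)
4. HT ←   (far: HN,WN; near: HT,WT)  — HT returns, since WT is alone on near bank
5. HT+WT → (far: all four; near: empty)
Every state respects the constraint.
Minimum trips = 5

5


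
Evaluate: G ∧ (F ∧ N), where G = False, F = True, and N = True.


G = False, F = True, N = True
Step 1: F ∧ N = True AND True = True
Step 2: G ∧ True = False AND True = False
AND is true only when ALL operands are true.

False


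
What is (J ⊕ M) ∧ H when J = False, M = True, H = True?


J = False, M = True, H = True
Step 1: J ⊕ M = False XOR True = True
Step 2: True ∧ H = True AND True = True
XOR true when exactly one of J,M is true; then AND with H.

True


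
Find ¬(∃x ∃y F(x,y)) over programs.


Original: ∃x ∃y F(x,y)
Rule: ¬∀→∃, ¬∃→∀, negate predicate.
Negation: ∀x ∀y ¬F(x,y)

∀x ∀y ¬F(x,y)


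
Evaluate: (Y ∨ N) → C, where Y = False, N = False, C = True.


Y = False, N = False, C = True
Step 1: Y ∨ N = False OR False = False
Step 2: (False) → C: false only when antecedent=True and C=False.
Result: True

True


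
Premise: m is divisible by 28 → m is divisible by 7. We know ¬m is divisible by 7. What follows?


Modus tollens: P → Q, ¬Q ⊢ ¬P
P: m is divisible by 28
Q: m is divisible by 7
We have P → Q and Q is false.
By modus tollens, P must be false.

It is not the case that m is divisible by 28


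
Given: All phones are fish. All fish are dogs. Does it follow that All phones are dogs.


Premise 1: All phones are fish.
Premise 2: All fish are dogs.
Conclusion: All phones are dogs.
Barbara syllogism (AAA-1): All A are B, All B are C → All A are C.
Middle term (fish) distributed in premise 2.

Valid


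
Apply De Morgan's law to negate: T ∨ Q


De Morgan's law: ¬(P ∨ Q) ≡ ¬P ∧ ¬Q
¬(T ∨ Q) = ¬T ∧ ¬Q

¬T ∧ ¬Q


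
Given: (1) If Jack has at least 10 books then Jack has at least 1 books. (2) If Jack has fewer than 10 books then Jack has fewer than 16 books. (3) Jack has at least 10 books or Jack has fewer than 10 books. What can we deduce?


Constructive dilemma: (P → Q) ∧ (R → S), P ∨ R ⊢ Q ∨ S
Premise 1: Jack has at least 10 books → Jack has at least 1 books
Premise 2: Jack has fewer than 10 books → Jack has fewer than 16 books
Premise 3: Jack has at least 10 books ∨ Jack has fewer than 10 books
Case 1: Assuming Jack has at least 10 books, then by Premise 1, Jack has at least 1 books.
Case 2: Assuming Jack has fewer than 10 books, then by Premise 2, Jack has fewer than 16 books.
Since one of Jack has at least 10 books or Jack has fewer than 10 books must hold, we get Jack has at least 1 books or Jack has fewer than 16 books.

Jack has at least 1 books or Jack has fewer than 16 books.


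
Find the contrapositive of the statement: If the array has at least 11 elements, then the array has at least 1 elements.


Original: If the array has at least 11 elements, then the array has at least 1 elements
Contrapositive: If ¬Q, then ¬P
Negate Q: not (the array has at least 1 elements)
Negate P: not (the array has at least 11 elements)

If not (the array has at least 1 elements), then not (the array has at least 11 elements).


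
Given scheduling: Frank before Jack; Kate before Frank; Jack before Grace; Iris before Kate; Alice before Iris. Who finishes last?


Constraints: Frank before Jack; Kate before Frank; Jack before Grace; Iris before Kate; Alice before Iris
The last task can have nothing scheduled after it, so it must never appear on the left of a 'before'.
Tasks appearing before some other task: Frank, Kate, Jack, Iris, Alice.
The only task not in that list is Grace → it is last.

Grace


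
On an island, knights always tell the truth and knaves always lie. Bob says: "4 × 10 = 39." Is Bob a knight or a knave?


Statement: "4 × 10 = 39."
Actual: 4 × 10 = 40
Claimed: 39
Statement is FALSE → Bob lies → Knave

Knave


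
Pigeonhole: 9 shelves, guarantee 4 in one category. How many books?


Pigeonhole: to guarantee k in one of n categories, need (k-1)×n + 1.
k = 4, n = 9
Minimum = (4-1) × 9 + 1 = 3 × 9 + 1

28


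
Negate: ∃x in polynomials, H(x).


Original: ∃x H(x)
Rule: ¬∀→∃, ¬∃→∀, negate predicate.
Negation: ∀x ¬H(x)

∀x ¬H(x)


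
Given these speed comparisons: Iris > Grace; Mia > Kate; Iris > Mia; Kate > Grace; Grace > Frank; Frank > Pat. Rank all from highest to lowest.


Constraints: Iris > Grace; Mia > Kate; Iris > Mia; Kate > Grace; Grace > Frank; Frank > Pat
Method: at each step, the next-highest is the one remaining person who never appears on the smaller side of a constraint between remaining people.
  Step 1: remaining {Mia, Grace, Kate, Iris, Frank, Pat}; on the smaller side: {Mia, Grace, Kate, Frank, Pat} → Iris is next (Iris > Grace; Iris > Mia).
  Step 2: remaining {Mia, Grace, Kate, Frank, Pat}; on the smaller side: {Grace, Kate, Frank, Pat} → Mia is next (Mia > Kate).
  Step 3: remaining {Grace, Kate, Frank, Pat}; on the smaller side: {Grace, Frank, Pat} → Kate is next (Kate > Grace).
  Step 4: remaining {Grace, Frank, Pat}; on the smaller side: {Frank, Pat} → Grace is next (Grace > Frank).
  Step 5: remaining {Frank, Pat}; on the smaller side: {Pat} → Frank is next (Frank > Pat).
  Step 6: only Pat remains → lowest.
Final ranking (highest to lowest):

Iris > Mia > Kate > Grace > Frank > Pat


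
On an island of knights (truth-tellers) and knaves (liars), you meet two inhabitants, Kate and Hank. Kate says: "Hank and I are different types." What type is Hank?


Kate says: "Hank and I are different types."
Case 1: Kate is a Knight (truth-teller)
  Statement is true → they ARE different → Hank is a Knave
Case 2: Kate is a Knave (liar)
  Statement is false → they are NOT different → Hank is a Knave
In both cases, Hank is a Knave.

Knave


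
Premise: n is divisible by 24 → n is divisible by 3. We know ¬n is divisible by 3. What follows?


Modus tollens: P → Q, ¬Q ⊢ ¬P
P: n is divisible by 24
Q: n is divisible by 3
We have P → Q and Q is false.
By modus tollens, P must be false.

It is not the case that n is divisible by 24


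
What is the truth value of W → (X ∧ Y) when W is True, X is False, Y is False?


W = True, X = False, Y = False
Step 1: X ∧ Y = False AND False = False
Step 2: W → (False): false only when W=True and consequent=False.
Result: False

False


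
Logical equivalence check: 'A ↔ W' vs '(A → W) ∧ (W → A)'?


Expression 1: A ↔ W
Expression 2: (A → W) ∧ (W → A)
Truth table (A W | Expr1 Expr2):
  T T |   T     T
  T F |   F     F
  F T |   F     F
  F F |   T     T
All 4 rows agree, so the expressions are logically equivalent.

Yes


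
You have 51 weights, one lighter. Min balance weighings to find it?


Each weighing has 3 outcomes (left heavy / balance / right heavy), so k weighings distinguish at most 3^k cases; splitting into three near-equal groups achieves this.
Need 3^k ≥ 51: 3^3 = 27 < 51 ≤ 3^4 = 81
k = ⌈log₃(51)⌉ = 4

4


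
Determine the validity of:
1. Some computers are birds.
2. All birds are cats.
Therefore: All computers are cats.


Premise 1: Some computers are birds.
Premise 2: All birds are cats.
Conclusion: All computers are cats.
Fallacy: illicit minor. The minor term (computers) is distributed in the conclusion ('All computers ...') but undistributed in its premise ('Some computers are birds' doesn't cover all computers).
Only 'Some computers are cats' follows, not 'All'.

Invalid


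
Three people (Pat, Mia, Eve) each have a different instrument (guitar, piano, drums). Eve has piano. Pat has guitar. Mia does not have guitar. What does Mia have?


From clues:
  Eve → piano
  Pat → guitar
By elimination, Mia gets the remaining.

drums


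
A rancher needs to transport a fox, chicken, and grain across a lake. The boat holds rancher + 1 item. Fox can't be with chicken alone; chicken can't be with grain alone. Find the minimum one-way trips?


1. rancher+chicken → 2. rancher ← 3. rancher+fox → 4. rancher+chicken ← 5. rancher+grain → 6. rancher ← 7. rancher+chicken →
Minimum trips = 7

7


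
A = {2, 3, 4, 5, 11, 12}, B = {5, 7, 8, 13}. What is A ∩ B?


A = {2, 3, 4, 5, 11, 12}
B = {5, 7, 8, 13}
Operation: intersection
Elements in both: 5

{5}


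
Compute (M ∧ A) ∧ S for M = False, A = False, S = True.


M = False, A = False, S = True
Step 1: M ∧ A = False AND False = False
Step 2: False ∧ S = False AND True = False
AND is true only when ALL operands are true.

False


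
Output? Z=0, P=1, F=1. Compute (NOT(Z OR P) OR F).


Z OR P = 1
NOT(1) = 0
0 OR 1 = 1

1


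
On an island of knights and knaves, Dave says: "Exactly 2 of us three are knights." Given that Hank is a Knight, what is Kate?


Dave claims exactly 2 knights among Dave, Hank, Kate.
Given: Hank is a Knight.

Case 1: Dave is a Knight (tells truth)
  Then exactly 2 of the three are knights.
  Counting Dave, Hank: 2 knight(s) so far. Need 0 more → Kate = Knave.
Case 2: Dave is a Knave (lies)
  Then the count is NOT 2.
  If Kate = Knight, count = 2 = 2 → claim would be true, contradicts lie.
  If Kate = Knave, count = 1 ≠ 2 → lie confirmed ✓

Kate is a Knave.

Knave


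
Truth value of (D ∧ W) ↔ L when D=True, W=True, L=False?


D = True, W = True, L = False
Expression: (D ∧ W) ↔ L
Step 1: D ∧ W = True AND True = True
Step 2: (True) ↔ L = (True iff False) = False

False


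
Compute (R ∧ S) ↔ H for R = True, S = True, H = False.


R = True, S = True, H = False
Step 1: R ∧ S = True AND True = True
Step 2: (True) ↔ H: true when both sides have same truth value.
Result: True ↔ False = False

False


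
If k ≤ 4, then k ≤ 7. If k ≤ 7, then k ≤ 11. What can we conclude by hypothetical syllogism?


Hypothetical syllogism: P → Q, Q → R ⊢ P → R
Premise 1: k ≤ 4 → k ≤ 7
Premise 2: k ≤ 7 → k ≤ 11
Chain the implications: the middle term (k ≤ 7) links the two.
Conclusion: If k ≤ 4, then k ≤ 11.

If k ≤ 4, then k ≤ 11.


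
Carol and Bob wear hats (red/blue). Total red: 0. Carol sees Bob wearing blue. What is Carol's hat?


Total red = 0, Bob = blue
Red accounted for: 0
Remaining for Carol: 0
Carol's hat is blue.

blue


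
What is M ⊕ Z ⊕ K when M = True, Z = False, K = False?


M = True, Z = False, K = False
Step 1: M ⊕ Z = True XOR False = True
Step 2: True ⊕ K = True XOR False = True
XOR is true when an odd number of operands are true.

True


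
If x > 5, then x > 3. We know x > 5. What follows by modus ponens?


Modus ponens: P → Q, P ⊢ Q
P: x > 5
Q: x > 3
We have P → Q and P is true.
By modus ponens, Q must be true.

x > 3


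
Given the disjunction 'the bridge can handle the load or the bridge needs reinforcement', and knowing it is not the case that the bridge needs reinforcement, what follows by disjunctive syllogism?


Disjunctive syllogism: P ∨ Q, ¬P ⊢ Q
Disjunction: the bridge can handle the load ∨ the bridge needs reinforcement
We know it is not the case that the bridge needs reinforcement.
By disjunctive syllogism, the other disjunct must be true.

The bridge can handle the load


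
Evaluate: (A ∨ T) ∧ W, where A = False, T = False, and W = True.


A = False, T = False, W = True
Step 1: A ∨ T = False OR False = False
Step 2: False ∧ W = False AND True = False
OR is true when at least one operand is true; AND requires both.

False


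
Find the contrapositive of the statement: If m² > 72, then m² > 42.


Original: If m² > 72, then m² > 42
Contrapositive: If ¬Q, then ¬P
Negate Q: not (m² > 42)
Negate P: not (m² > 72)

If not (m² > 42), then not (m² > 72).


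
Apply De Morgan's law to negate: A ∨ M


De Morgan's law: ¬(P ∨ Q) ≡ ¬P ∧ ¬Q
¬(A ∨ M) = ¬A ∧ ¬M

¬A ∧ ¬M


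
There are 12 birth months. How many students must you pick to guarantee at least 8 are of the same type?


Pigeonhole: to guarantee k in one of n categories, need (k-1)×n + 1.
k = 8, n = 12
Minimum = (8-1) × 12 + 1 = 7 × 12 + 1

85


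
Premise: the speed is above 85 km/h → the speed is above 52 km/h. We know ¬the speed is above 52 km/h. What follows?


Modus tollens: P → Q, ¬Q ⊢ ¬P
P: the speed is above 85 km/h
Q: the speed is above 52 km/h
We have P → Q and Q is false.
By modus tollens, P must be false.

It is not the case that the speed is above 85 km/h


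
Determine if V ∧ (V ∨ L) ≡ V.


Expression 1: V ∧ (V ∨ L)
Expression 2: V
Truth table (V L | Expr1 Expr2):
  T T |   T     T
  T F |   T     T
  F T |   F     F
  F F |   F     F
All 4 rows agree, so the expressions are logically equivalent.

Yes


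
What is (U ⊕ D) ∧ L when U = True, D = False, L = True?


U = True, D = False, L = True
Step 1: U ⊕ D = True XOR False = True
Step 2: True ∧ L = True AND True = True
XOR true when exactly one of U,D is true; then AND with L.

True


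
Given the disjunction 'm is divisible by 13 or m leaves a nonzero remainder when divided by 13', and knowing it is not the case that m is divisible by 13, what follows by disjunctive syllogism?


Disjunctive syllogism: P ∨ Q, ¬P ⊢ Q
Disjunction: m is divisible by 13 ∨ m leaves a nonzero remainder when divided by 13
We know it is not the case that m is divisible by 13.
By disjunctive syllogism, the other disjunct must be true.

m leaves a nonzero remainder when divided by 13
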